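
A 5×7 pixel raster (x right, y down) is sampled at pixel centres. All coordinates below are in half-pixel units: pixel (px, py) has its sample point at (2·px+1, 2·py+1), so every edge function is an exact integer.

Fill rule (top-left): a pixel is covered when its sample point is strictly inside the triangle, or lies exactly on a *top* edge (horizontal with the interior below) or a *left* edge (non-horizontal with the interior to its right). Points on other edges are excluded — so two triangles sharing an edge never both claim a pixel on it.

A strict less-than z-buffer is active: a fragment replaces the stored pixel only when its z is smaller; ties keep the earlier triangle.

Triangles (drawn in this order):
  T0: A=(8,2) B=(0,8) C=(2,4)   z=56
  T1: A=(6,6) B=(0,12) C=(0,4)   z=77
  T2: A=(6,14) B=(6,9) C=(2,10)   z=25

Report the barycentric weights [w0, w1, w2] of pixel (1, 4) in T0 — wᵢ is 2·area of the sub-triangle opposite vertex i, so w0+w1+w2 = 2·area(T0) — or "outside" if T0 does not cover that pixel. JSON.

T0:
  2·area = 20
  edge (8, 2)→(0, 8): d=(-8,6) right/bottom  bias=-1
  edge (0, 8)→(2, 4): d=(2,-4) top-left  bias=+0
  edge (2, 4)→(8, 2): d=(6,-2) top-left  bias=+0
    (2,1)@(5, 3): e=[10,10,0] → #  [on edge]
    (3,1)@(7, 3): e=[-2,18,4] → ·
    (1,2)@(3, 5): e=[6,6,8] → #
    (2,2)@(5, 5): e=[-6,14,12] → ·
    (0,3)@(1, 7): e=[2,2,16] → #
    (1,3)@(3, 7): e=[-10,10,20] → ·
    (0,4)@(1, 9): e=[-14,6,28] → ·
  covered (3 px):
    · · · · ·
    · · # · ·
    · # · · ·
    # · · · ·
    · · · · ·
    · · · · ·
    · · · · ·
T1:
  2·area = 48
  edge (6, 6)→(0, 12): d=(-6,6) right/bottom  bias=-1
  edge (0, 12)→(0, 4): d=(0,-8) top-left  bias=+0
  edge (0, 4)→(6, 6): d=(6,2) right/bottom  bias=-1
    (4,1)@(9, 3): e=[0,72,-24] → ·  [on edge]
    (0,2)@(1, 5): e=[36,8,4] → #
    (1,2)@(3, 5): e=[24,24,0] → ·  [on edge]
    (3,2)@(7, 5): e=[0,56,-8] → ·  [on edge]
    (0,3)@(1, 7): e=[24,8,16] → #
    (1,3)@(3, 7): e=[12,24,12] → #
    (2,3)@(5, 7): e=[0,40,8] → ·  [on edge]
    (4,3)@(9, 7): e=[-24,72,0] → ·  [on edge]
    (0,4)@(1, 9): e=[12,8,28] → #
    (1,4)@(3, 9): e=[0,24,24] → ·  [on edge]
    (0,5)@(1, 11): e=[0,8,40] → ·  [on edge]
  covered (4 px):
    · · · · ·
    · · · · ·
    # · · · ·
    # # · · ·
    # · · · ·
    · · · · ·
    · · · · ·
T2:
  2·area = 20  (B↔C swapped to make it positive)
  edge (6, 14)→(2, 10): d=(-4,-4) top-left  bias=+0
  edge (2, 10)→(6, 9): d=(4,-1) top-left  bias=+0
  edge (6, 9)→(6, 14): d=(0,5) right/bottom  bias=-1
    (0,4)@(1, 9): e=[0,-5,25] → ·  [on edge]
    (1,5)@(3, 11): e=[0,5,15] → #  [on edge]
    (2,5)@(5, 11): e=[8,7,5] → #
    (3,5)@(7, 11): e=[16,9,-5] → ·
    (1,6)@(3, 13): e=[-8,13,15] → ·
    (2,6)@(5, 13): e=[0,15,5] → #  [on edge]
    (3,6)@(7, 13): e=[8,17,-5] → ·
  covered (3 px):
    · · · · ·
    · · · · ·
    · · · · ·
    · · · · ·
    · · · · ·
    · # # · ·
    · · # · ·

Answer: "outside"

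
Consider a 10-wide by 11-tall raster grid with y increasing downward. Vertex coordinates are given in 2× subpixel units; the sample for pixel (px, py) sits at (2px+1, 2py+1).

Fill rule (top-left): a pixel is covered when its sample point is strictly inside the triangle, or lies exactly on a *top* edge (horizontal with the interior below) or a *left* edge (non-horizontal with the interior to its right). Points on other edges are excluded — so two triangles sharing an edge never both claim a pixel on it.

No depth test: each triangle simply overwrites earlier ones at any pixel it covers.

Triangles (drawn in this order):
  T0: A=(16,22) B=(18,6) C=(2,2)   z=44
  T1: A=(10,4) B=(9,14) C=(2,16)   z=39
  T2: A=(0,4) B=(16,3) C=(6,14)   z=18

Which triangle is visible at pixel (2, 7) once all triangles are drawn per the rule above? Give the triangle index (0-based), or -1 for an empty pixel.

T0:
  2·area = 264  (B↔C swapped to make it positive)
  edge (16, 22)→(2, 2): d=(-14,-20) top-left  bias=+0
  edge (2, 2)→(18, 6): d=(16,4) right/bottom  bias=-1
  edge (18, 6)→(16, 22): d=(-2,16) right/bottom  bias=-1
    (1,1)@(3, 3): e=[6,12,246] → X
    (2,1)@(5, 3): e=[46,4,214] → X
    (3,1)@(7, 3): e=[86,-4,182] → .
    (1,2)@(3, 5): e=[-22,44,242] → .
    (2,2)@(5, 5): e=[18,36,210] → X
    (3,2)@(7, 5): e=[58,28,178] → X
    (4,2)@(9, 5): e=[98,20,146] → X
    (5,2)@(11, 5): e=[138,12,114] → X
    (6,2)@(13, 5): e=[178,4,82] → X
    (7,2)@(15, 5): e=[218,-4,50] → .
    (2,3)@(5, 7): e=[-10,68,206] → .
    (3,3)@(7, 7): e=[30,60,174] → X
  covered (33 px):
    . . . . . . . . . .
    . X X . . . . . . .
    . . X X X X X . . .
    . . . X X X X X X .
    . . . X X X X X X .
    . . . . X X X X X .
    . . . . . X X X X .
    . . . . . . X X . .
    . . . . . . X X . .
    . . . . . . . X . .
    . . . . . . . . . .
T1:
  2·area = 68
  edge (10, 4)→(9, 14): d=(-1,10) right/bottom  bias=-1
  edge (9, 14)→(2, 16): d=(-7,2) right/bottom  bias=-1
  edge (2, 16)→(10, 4): d=(8,-12) top-left  bias=+0
    (4,3)@(9, 7): e=[7,49,12] → X
    (5,3)@(11, 7): e=[-13,45,36] → .
    (3,4)@(7, 9): e=[25,39,4] → X
    (5,4)@(11, 9): e=[-15,31,52] → .
    (3,5)@(7, 11): e=[23,25,20] → X
    (5,5)@(11, 11): e=[-17,17,68] → .
    (2,6)@(5, 13): e=[41,15,12] → X
    (5,6)@(11, 13): e=[-19,3,84] → .
    (1,7)@(3, 15): e=[59,5,4] → X
    (3,7)@(7, 15): e=[19,-3,52] → .
    (4,7)@(9, 15): e=[-1,-7,76] → .
    (1,8)@(3, 17): e=[57,-9,20] → .
  covered (10 px):
    . . . . . . . . . .
    . . . . . . . . . .
    . . . . . . . . . .
    . . . . X . . . . .
    . . . X X . . . . .
    . . . X X . . . . .
    . . X X X . . . . .
    . X X . . . . . . .
    . . . . . . . . . .
    . . . . . . . . . .
    . . . . . . . . . .
T2:
  2·area = 166
  edge (0, 4)→(16, 3): d=(16,-1) top-left  bias=+0
  edge (16, 3)→(6, 14): d=(-10,11) right/bottom  bias=-1
  edge (6, 14)→(0, 4): d=(-6,-10) top-left  bias=+0
    (0,2)@(1, 5): e=[17,145,4] → X
    (1,2)@(3, 5): e=[19,123,24] → X
    (2,2)@(5, 5): e=[21,101,44] → X
    (3,2)@(7, 5): e=[23,79,64] → X
    (4,2)@(9, 5): e=[25,57,84] → X
    (5,2)@(11, 5): e=[27,35,104] → X
    (6,2)@(13, 5): e=[29,13,124] → X
    (7,2)@(15, 5): e=[31,-9,144] → .
    (0,3)@(1, 7): e=[49,125,-8] → .
    (1,3)@(3, 7): e=[51,103,12] → X
    (6,3)@(13, 7): e=[61,-7,112] → .
    (1,4)@(3, 9): e=[83,83,0] → X  [on edge]
    (4,9)@(9, 19): e=[249,-83,0] → .  [on edge]
  covered (18 px):
    . . . . . . . . . .
    . . . . . . . . . .
    X X X X X X X . . .
    . X X X X X . . . .
    . X X X X . . . . .
    . . X X . . . . . .
    . . . . . . . . . .
    . . . . . . . . . .
    . . . . . . . . . .
    . . . . . . . . . .
    . . . . . . . . . .

Z-buffer (winner per pixel, '.' = empty):
  . . . . . . . . . .
  . 0 0 . . . . . . .
  2 2 2 2 2 2 2 . . .
  . 2 2 2 2 2 0 0 0 .
  . 2 2 2 2 0 0 0 0 .
  . . 2 2 1 0 0 0 0 .
  . . 1 1 1 0 0 0 0 .
  . 1 1 . . . 0 0 . .
  . . . . . . 0 0 . .
  . . . . . . . 0 . .
  . . . . . . . . . .

Final: 1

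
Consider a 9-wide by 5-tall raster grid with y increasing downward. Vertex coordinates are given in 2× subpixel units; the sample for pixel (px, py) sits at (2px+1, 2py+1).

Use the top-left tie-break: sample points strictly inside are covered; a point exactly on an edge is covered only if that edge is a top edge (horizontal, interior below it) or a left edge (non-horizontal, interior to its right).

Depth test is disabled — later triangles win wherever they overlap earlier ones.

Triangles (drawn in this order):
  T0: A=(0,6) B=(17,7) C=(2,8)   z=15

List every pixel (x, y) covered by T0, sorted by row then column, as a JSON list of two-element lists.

T0:
  2·area = 32
  edge (0, 6)→(17, 7): d=(17,1) right/bottom  bias=-1
  edge (17, 7)→(2, 8): d=(-15,1) right/bottom  bias=-1
  edge (2, 8)→(0, 6): d=(-2,-2) top-left  bias=+0
    (0,3)@(1, 7): e=[16,16,0] → #  [on edge]
    (1,3)@(3, 7): e=[14,14,4] → #
    (2,3)@(5, 7): e=[12,12,8] → #
    (3,3)@(7, 7): e=[10,10,12] → #
    (4,3)@(9, 7): e=[8,8,16] → #
    (5,3)@(11, 7): e=[6,6,20] → #
    (6,3)@(13, 7): e=[4,4,24] → #
    (7,3)@(15, 7): e=[2,2,28] → #
    (8,3)@(17, 7): e=[0,0,32] → ·  [on edge]
    (0,4)@(1, 9): e=[50,-14,-4] → ·
    (1,4)@(3, 9): e=[48,-16,0] → ·  [on edge]
    (2,4)@(5, 9): e=[46,-18,4] → ·
  covered (8 px):
    · · · · · · · · ·
    · · · · · · · · ·
    · · · · · · · · ·
    # # # # # # # # ·
    · · · · · · · · ·

Result: [[0,3],[1,3],[2,3],[3,3],[4,3],[5,3],[6,3],[7,3]]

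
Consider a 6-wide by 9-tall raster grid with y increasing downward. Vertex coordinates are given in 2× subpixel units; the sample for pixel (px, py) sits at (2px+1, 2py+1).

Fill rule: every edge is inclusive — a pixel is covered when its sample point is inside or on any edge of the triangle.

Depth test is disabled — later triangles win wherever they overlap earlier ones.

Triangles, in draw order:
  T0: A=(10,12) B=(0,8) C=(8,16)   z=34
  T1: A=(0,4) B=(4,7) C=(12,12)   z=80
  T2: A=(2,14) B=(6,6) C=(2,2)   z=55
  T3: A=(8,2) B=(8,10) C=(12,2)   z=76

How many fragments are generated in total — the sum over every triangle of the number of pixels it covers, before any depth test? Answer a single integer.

T0:
  2·area = 48  (B↔C swapped to make it positive)
  edge (10, 12)→(8, 16): d=(-2,4) inclusive
  edge (8, 16)→(0, 8): d=(-8,-8) inclusive
  edge (0, 8)→(10, 12): d=(10,4) inclusive
    (0,4)@(1, 9): e=[42,0,6] → X  [on edge]
    (1,4)@(3, 9): e=[34,16,-2] → .
    (0,5)@(1, 11): e=[38,-16,26] → .
    (1,5)@(3, 11): e=[30,0,18] → X  [on edge]
    (2,5)@(5, 11): e=[22,16,10] → X
    (3,5)@(7, 11): e=[14,32,2] → X
    (4,5)@(9, 11): e=[6,48,-6] → .
    (1,6)@(3, 13): e=[26,-16,38] → .
    (2,6)@(5, 13): e=[18,0,30] → X  [on edge]
    (4,6)@(9, 13): e=[2,32,14] → X
    (5,6)@(11, 13): e=[-6,48,6] → .
    (2,7)@(5, 15): e=[14,-16,50] → .
    (3,7)@(7, 15): e=[6,0,42] → X  [on edge]
    (4,8)@(9, 17): e=[-6,0,54] → .  [on edge]
  covered (8 px):
    . . . . . .
    . . . . . .
    . . . . . .
    . . . . . .
    X . . . . .
    . X X X . .
    . . X X X .
    . . . X . .
    . . . . . .
T1:
  2·area = 4  (B↔C swapped to make it positive)
  edge (0, 4)→(12, 12): d=(12,8) inclusive
  edge (12, 12)→(4, 7): d=(-8,-5) inclusive
  edge (4, 7)→(0, 4): d=(-4,-3) inclusive
  covered (0 px):
    . . . . . .
    . . . . . .
    . . . . . .
    . . . . . .
    . . . . . .
    . . . . . .
    . . . . . .
    . . . . . .
    . . . . . .
T2:
  2·area = 48  (B↔C swapped to make it positive)
  edge (2, 14)→(2, 2): d=(0,-12) inclusive
  edge (2, 2)→(6, 6): d=(4,4) inclusive
  edge (6, 6)→(2, 14): d=(-4,8) inclusive
    (0,0)@(1, 1): e=[-12,0,60] → .  [on edge]
    (1,1)@(3, 3): e=[12,0,36] → X  [on edge]
    (2,1)@(5, 3): e=[36,-8,20] → .
    (1,2)@(3, 5): e=[12,8,28] → X
    (2,2)@(5, 5): e=[36,0,12] → X  [on edge]
    (3,2)@(7, 5): e=[60,-8,-4] → .
    (1,3)@(3, 7): e=[12,16,20] → X
    (3,3)@(7, 7): e=[60,0,-12] → .  [on edge]
    (1,4)@(3, 9): e=[12,24,12] → X
    (2,4)@(5, 9): e=[36,16,-4] → .
    (4,4)@(9, 9): e=[84,0,-36] → .  [on edge]
    (1,5)@(3, 11): e=[12,32,4] → X
    (5,5)@(11, 11): e=[108,0,-60] → .  [on edge]
  covered (7 px):
    . . . . . .
    . X . . . .
    . X X . . .
    . X X . . .
    . X . . . .
    . X . . . .
    . . . . . .
    . . . . . .
    . . . . . .
T3:
  2·area = 32  (B↔C swapped to make it positive)
  edge (8, 2)→(12, 2): d=(4,0) inclusive
  edge (12, 2)→(8, 10): d=(-4,8) inclusive
  edge (8, 10)→(8, 2): d=(0,-8) inclusive
    (4,1)@(9, 3): e=[4,20,8] → X
    (5,1)@(11, 3): e=[4,4,24] → X
    (4,2)@(9, 5): e=[12,12,8] → X
    (5,2)@(11, 5): e=[12,-4,24] → .
    (4,3)@(9, 7): e=[20,4,8] → X
    (5,3)@(11, 7): e=[20,-12,24] → .
    (4,4)@(9, 9): e=[28,-4,8] → .
  covered (4 px):
    . . . . . .
    . . . . X X
    . . . . X .
    . . . . X .
    . . . . . .
    . . . . . .
    . . . . . .
    . . . . . .
    . . . . . .

Result: 19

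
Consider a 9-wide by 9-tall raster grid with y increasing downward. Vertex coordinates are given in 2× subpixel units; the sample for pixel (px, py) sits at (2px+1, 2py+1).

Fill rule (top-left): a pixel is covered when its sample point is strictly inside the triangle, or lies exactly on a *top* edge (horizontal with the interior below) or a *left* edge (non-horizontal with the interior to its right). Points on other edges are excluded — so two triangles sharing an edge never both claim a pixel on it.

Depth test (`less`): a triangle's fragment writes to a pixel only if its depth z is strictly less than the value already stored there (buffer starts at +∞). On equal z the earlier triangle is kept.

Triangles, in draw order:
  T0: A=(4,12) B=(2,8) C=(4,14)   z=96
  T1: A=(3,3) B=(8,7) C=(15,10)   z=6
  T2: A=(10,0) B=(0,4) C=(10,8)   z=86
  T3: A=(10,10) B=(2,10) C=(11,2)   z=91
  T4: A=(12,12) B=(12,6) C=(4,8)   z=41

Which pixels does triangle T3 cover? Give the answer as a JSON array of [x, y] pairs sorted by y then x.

T0:
  2·area = 4  (B↔C swapped to make it positive)
  edge (4, 12)→(4, 14): d=(0,2) right/bottom  bias=-1
  edge (4, 14)→(2, 8): d=(-2,-6) top-left  bias=+0
  edge (2, 8)→(4, 12): d=(2,4) right/bottom  bias=-1
    (0,2)@(1, 5): e=[6,0,-2] → .  [on edge]
    (1,5)@(3, 11): e=[2,0,2] → X  [on edge]
    (2,5)@(5, 11): e=[-2,12,-6] → .
    (1,6)@(3, 13): e=[2,-4,6] → .
    (2,8)@(5, 17): e=[-2,0,6] → .  [on edge]
  covered (1 px):
    . . . . . . . . .
    . . . . . . . . .
    . . . . . . . . .
    . . . . . . . . .
    . . . . . . . . .
    . X . . . . . . .
    . . . . . . . . .
    . . . . . . . . .
    . . . . . . . . .
T1:
  2·area = 13  (B↔C swapped to make it positive)
  edge (3, 3)→(15, 10): d=(12,7) right/bottom  bias=-1
  edge (15, 10)→(8, 7): d=(-7,-3) top-left  bias=+0
  edge (8, 7)→(3, 3): d=(-5,-4) top-left  bias=+0
    (1,1)@(3, 3): e=[0,13,0] → .  [on edge]
    (4,3)@(9, 7): e=[6,3,4] → X
    (5,3)@(11, 7): e=[-8,9,12] → .
    (4,4)@(9, 9): e=[30,-11,-6] → .
    (6,4)@(13, 9): e=[2,1,10] → X
    (7,4)@(15, 9): e=[-12,7,18] → .
    (6,5)@(13, 11): e=[26,-13,0] → .  [on edge]
  covered (2 px):
    . . . . . . . . .
    . . . . . . . . .
    . . . . . . . . .
    . . . . X . . . .
    . . . . . . X . .
    . . . . . . . . .
    . . . . . . . . .
    . . . . . . . . .
    . . . . . . . . .
T2:
  2·area = 80  (B↔C swapped to make it positive)
  edge (10, 0)→(10, 8): d=(0,8) right/bottom  bias=-1
  edge (10, 8)→(0, 4): d=(-10,-4) top-left  bias=+0
  edge (0, 4)→(10, 0): d=(10,-4) top-left  bias=+0
    (4,0)@(9, 1): e=[8,66,6] → X
    (5,0)@(11, 1): e=[-8,74,14] → .
    (1,1)@(3, 3): e=[56,22,2] → X
    (2,1)@(5, 3): e=[40,30,10] → X
    (3,1)@(7, 3): e=[24,38,18] → X
    (5,1)@(11, 3): e=[-8,54,34] → .
    (1,2)@(3, 5): e=[56,2,22] → X
    (5,2)@(11, 5): e=[-8,34,54] → .
    (1,3)@(3, 7): e=[56,-18,42] → .
    (2,3)@(5, 7): e=[40,-10,50] → .
    (3,3)@(7, 7): e=[24,-2,58] → .
    (4,3)@(9, 7): e=[8,6,66] → X
  covered (10 px):
    . . . . X . . . .
    . X X X X . . . .
    . X X X X . . . .
    . . . . X . . . .
    . . . . . . . . .
    . . . . . . . . .
    . . . . . . . . .
    . . . . . . . . .
    . . . . . . . . .
T3:
  2·area = 64
  edge (10, 10)→(2, 10): d=(-8,0) right/bottom  bias=-1
  edge (2, 10)→(11, 2): d=(9,-8) top-left  bias=+0
  edge (11, 2)→(10, 10): d=(-1,8) right/bottom  bias=-1
    (4,2)@(9, 5): e=[40,11,13] → X
    (5,2)@(11, 5): e=[40,27,-3] → .
    (3,3)@(7, 7): e=[24,13,27] → X
    (5,3)@(11, 7): e=[24,45,-5] → .
    (2,4)@(5, 9): e=[8,15,41] → X
    (5,4)@(11, 9): e=[8,63,-7] → .
    (2,5)@(5, 11): e=[-8,33,39] → .
    (3,5)@(7, 11): e=[-8,49,23] → .
    (4,5)@(9, 11): e=[-8,65,7] → .
  covered (6 px):
    . . . . . . . . .
    . . . . . . . . .
    . . . . X . . . .
    . . . X X . . . .
    . . X X X . . . .
    . . . . . . . . .
    . . . . . . . . .
    . . . . . . . . .
    . . . . . . . . .
T4:
  2·area = 48  (B↔C swapped to make it positive)
  edge (12, 12)→(4, 8): d=(-8,-4) top-left  bias=+0
  edge (4, 8)→(12, 6): d=(8,-2) top-left  bias=+0
  edge (12, 6)→(12, 12): d=(0,6) right/bottom  bias=-1
    (4,3)@(9, 7): e=[28,2,18] → X
    (5,3)@(11, 7): e=[36,6,6] → X
    (6,3)@(13, 7): e=[44,10,-6] → .
    (3,4)@(7, 9): e=[4,14,30] → X
    (6,4)@(13, 9): e=[28,26,-6] → .
    (3,5)@(7, 11): e=[-12,30,30] → .
    (4,5)@(9, 11): e=[-4,34,18] → .
    (5,5)@(11, 11): e=[4,38,6] → X
    (6,5)@(13, 11): e=[12,42,-6] → .
    (5,6)@(11, 13): e=[-12,54,6] → .
  covered (6 px):
    . . . . . . . . .
    . . . . . . . . .
    . . . . . . . . .
    . . . . X X . . .
    . . . X X X . . .
    . . . . . X . . .
    . . . . . . . . .
    . . . . . . . . .
    . . . . . . . . .

Answer: [[4,2],[3,3],[4,3],[2,4],[3,4],[4,4]]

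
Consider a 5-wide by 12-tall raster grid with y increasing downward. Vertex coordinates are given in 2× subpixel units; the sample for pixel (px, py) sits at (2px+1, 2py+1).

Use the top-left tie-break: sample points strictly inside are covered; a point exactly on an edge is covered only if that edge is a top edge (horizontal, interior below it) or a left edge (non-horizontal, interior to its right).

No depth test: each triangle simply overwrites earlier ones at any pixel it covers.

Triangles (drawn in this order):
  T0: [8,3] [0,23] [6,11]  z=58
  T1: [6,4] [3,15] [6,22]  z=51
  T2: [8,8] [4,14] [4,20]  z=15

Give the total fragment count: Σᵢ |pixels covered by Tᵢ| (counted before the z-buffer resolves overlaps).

T0:
  2·area = 24  (B↔C swapped to make it positive)
  edge (8, 3)→(6, 11): d=(-2,8) right/bottom  bias=-1
  edge (6, 11)→(0, 23): d=(-6,12) right/bottom  bias=-1
  edge (0, 23)→(8, 3): d=(8,-20) top-left  bias=+0
    (4,2)@(9, 5): e=[-12,0,36] → ·  [on edge]
    (3,3)@(7, 7): e=[0,12,12] → ·  [on edge]
    (3,4)@(7, 9): e=[-4,0,28] → ·  [on edge]
    (2,5)@(5, 11): e=[8,12,4] → #
    (3,5)@(7, 11): e=[-8,-12,44] → ·
    (2,6)@(5, 13): e=[4,0,20] → ·  [on edge]
    (2,7)@(5, 15): e=[0,-12,36] → ·  [on edge]
    (1,8)@(3, 17): e=[12,0,12] → ·  [on edge]
    (0,10)@(1, 21): e=[20,0,4] → ·  [on edge]
    (1,11)@(3, 23): e=[0,-36,60] → ·  [on edge]
  covered (1 px):
    · · · · ·
    · · · · ·
    · · · · ·
    · · · · ·
    · · · · ·
    · · # · ·
    · · · · ·
    · · · · ·
    · · · · ·
    · · · · ·
    · · · · ·
    · · · · ·
T1:
  2·area = 54  (B↔C swapped to make it positive)
  edge (6, 4)→(6, 22): d=(0,18) right/bottom  bias=-1
  edge (6, 22)→(3, 15): d=(-3,-7) top-left  bias=+0
  edge (3, 15)→(6, 4): d=(3,-11) top-left  bias=+0
    (2,4)@(5, 9): e=[18,32,4] → #
    (3,4)@(7, 9): e=[-18,46,26] → ·
    (2,5)@(5, 11): e=[18,26,10] → #
    (3,5)@(7, 11): e=[-18,40,32] → ·
    (2,6)@(5, 13): e=[18,20,16] → #
    (3,6)@(7, 13): e=[-18,34,38] → ·
    (1,7)@(3, 15): e=[54,0,0] → #  [on edge]
    (3,7)@(7, 15): e=[-18,28,44] → ·
    (1,8)@(3, 17): e=[54,-6,6] → ·
    (2,8)@(5, 17): e=[18,8,28] → #
    (3,8)@(7, 17): e=[-18,22,50] → ·
    (2,9)@(5, 19): e=[18,2,34] → #
  covered (7 px):
    · · · · ·
    · · · · ·
    · · · · ·
    · · · · ·
    · · # · ·
    · · # · ·
    · · # · ·
    · # # · ·
    · · # · ·
    · · # · ·
    · · · · ·
    · · · · ·
T2:
  2·area = 24  (B↔C swapped to make it positive)
  edge (8, 8)→(4, 20): d=(-4,12) right/bottom  bias=-1
  edge (4, 20)→(4, 14): d=(0,-6) top-left  bias=+0
  edge (4, 14)→(8, 8): d=(4,-6) top-left  bias=+0
    (4,2)@(9, 5): e=[0,30,-6] → ·  [on edge]
    (3,5)@(7, 11): e=[0,18,6] → ·  [on edge]
    (2,6)@(5, 13): e=[16,6,2] → #
    (3,6)@(7, 13): e=[-8,18,14] → ·
    (2,7)@(5, 15): e=[8,6,10] → #
    (3,7)@(7, 15): e=[-16,18,22] → ·
    (2,8)@(5, 17): e=[0,6,18] → ·  [on edge]
    (1,11)@(3, 23): e=[0,-6,30] → ·  [on edge]
  covered (2 px):
    · · · · ·
    · · · · ·
    · · · · ·
    · · · · ·
    · · · · ·
    · · · · ·
    · · # · ·
    · · # · ·
    · · · · ·
    · · · · ·
    · · · · ·
    · · · · ·

Final: 10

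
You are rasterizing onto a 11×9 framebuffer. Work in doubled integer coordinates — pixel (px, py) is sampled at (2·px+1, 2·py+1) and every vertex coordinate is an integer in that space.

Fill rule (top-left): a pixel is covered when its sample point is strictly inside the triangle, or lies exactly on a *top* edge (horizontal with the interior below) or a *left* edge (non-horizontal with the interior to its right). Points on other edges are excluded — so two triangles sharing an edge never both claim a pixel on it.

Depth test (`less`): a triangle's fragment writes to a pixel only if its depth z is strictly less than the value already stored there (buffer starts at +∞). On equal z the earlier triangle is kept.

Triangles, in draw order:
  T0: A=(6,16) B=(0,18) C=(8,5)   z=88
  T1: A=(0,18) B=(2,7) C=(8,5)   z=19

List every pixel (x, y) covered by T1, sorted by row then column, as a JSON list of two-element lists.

T0:
  2·area = 62
  edge (6, 16)→(0, 18): d=(-6,2) right/bottom  bias=-1
  edge (0, 18)→(8, 5): d=(8,-13) top-left  bias=+0
  edge (8, 5)→(6, 16): d=(-2,11) right/bottom  bias=-1
    (3,3)@(7, 7): e=[52,3,7] → █
    (4,3)@(9, 7): e=[48,29,-15] → ·
    (3,4)@(7, 9): e=[40,19,3] → █
    (4,4)@(9, 9): e=[36,45,-19] → ·
    (2,5)@(5, 11): e=[32,9,21] → █
    (3,5)@(7, 11): e=[28,35,-1] → ·
    (10,5)@(21, 11): e=[0,217,-155] → ·  [on edge]
    (2,6)@(5, 13): e=[20,25,17] → █
    (3,6)@(7, 13): e=[16,51,-5] → ·
    (7,6)@(15, 13): e=[0,155,-93] → ·  [on edge]
    (1,7)@(3, 15): e=[12,15,35] → █
    (3,7)@(7, 15): e=[4,67,-9] → ·
    (4,7)@(9, 15): e=[0,93,-31] → ·  [on edge]
    (1,8)@(3, 17): e=[0,31,31] → ·  [on edge]
  covered (7 px):
    · · · · · · · · · · ·
    · · · · · · · · · · ·
    · · · · · · · · · · ·
    · · · █ · · · · · · ·
    · · · █ · · · · · · ·
    · · █ · · · · · · · ·
    · · █ · · · · · · · ·
    · █ █ · · · · · · · ·
    █ · · · · · · · · · ·
T1:
  2·area = 62
  edge (0, 18)→(2, 7): d=(2,-11) top-left  bias=+0
  edge (2, 7)→(8, 5): d=(6,-2) top-left  bias=+0
  edge (8, 5)→(0, 18): d=(-8,13) right/bottom  bias=-1
    (1,3)@(3, 7): e=[11,2,49] → █
    (2,3)@(5, 7): e=[33,6,23] → █
    (3,3)@(7, 7): e=[55,10,-3] → ·
    (1,4)@(3, 9): e=[15,14,33] → █
    (3,4)@(7, 9): e=[59,22,-19] → ·
    (1,5)@(3, 11): e=[19,26,17] → █
    (2,5)@(5, 11): e=[41,30,-9] → ·
    (0,6)@(1, 13): e=[1,34,27] → █
    (2,6)@(5, 13): e=[45,42,-25] → ·
    (0,7)@(1, 15): e=[5,46,11] → █
    (1,7)@(3, 15): e=[27,50,-15] → ·
    (0,8)@(1, 17): e=[9,58,-5] → ·
  covered (8 px):
    · · · · · · · · · · ·
    · · · · · · · · · · ·
    · · · · · · · · · · ·
    · █ █ · · · · · · · ·
    · █ █ · · · · · · · ·
    · █ · · · · · · · · ·
    █ █ · · · · · · · · ·
    █ · · · · · · · · · ·
    · · · · · · · · · · ·

Answer: [[1,3],[2,3],[1,4],[2,4],[1,5],[0,6],[1,6],[0,7]]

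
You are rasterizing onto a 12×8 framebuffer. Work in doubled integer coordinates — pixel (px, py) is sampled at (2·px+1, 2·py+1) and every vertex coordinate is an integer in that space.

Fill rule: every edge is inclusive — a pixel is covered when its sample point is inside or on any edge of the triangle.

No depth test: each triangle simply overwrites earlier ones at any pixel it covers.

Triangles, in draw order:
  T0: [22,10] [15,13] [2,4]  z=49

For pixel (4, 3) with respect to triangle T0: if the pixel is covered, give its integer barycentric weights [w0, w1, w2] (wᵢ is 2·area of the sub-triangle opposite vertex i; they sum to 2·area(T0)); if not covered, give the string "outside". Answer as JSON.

T0:
  2·area = 102
  edge (22, 10)→(15, 13): d=(-7,3) inclusive
  edge (15, 13)→(2, 4): d=(-13,-9) inclusive
  edge (2, 4)→(22, 10): d=(20,6) inclusive
    (2,2)@(5, 5): e=[86,14,2] → X
    (3,2)@(7, 5): e=[80,32,-10] → .
    (2,3)@(5, 7): e=[72,-12,42] → .
    (3,3)@(7, 7): e=[66,6,30] → X
    (4,3)@(9, 7): e=[60,24,18] → X
    (5,3)@(11, 7): e=[54,42,6] → X
    (6,3)@(13, 7): e=[48,60,-6] → .
    (3,4)@(7, 9): e=[52,-20,70] → .
    (4,4)@(9, 9): e=[46,-2,58] → .
    (5,4)@(11, 9): e=[40,16,46] → X
    (6,4)@(13, 9): e=[34,34,34] → X
    (7,4)@(15, 9): e=[28,52,22] → X
    (7,6)@(15, 13): e=[0,0,102] → X  [on edge]
  covered (13 px):
    . . . . . . . . . . . .
    . . . . . . . . . . . .
    . . X . . . . . . . . .
    . . . X X X . . . . . .
    . . . . . X X X X . . .
    . . . . . . X X X X . .
    . . . . . . . X . . . .
    . . . . . . . . . . . .

Answer: [24,18,60]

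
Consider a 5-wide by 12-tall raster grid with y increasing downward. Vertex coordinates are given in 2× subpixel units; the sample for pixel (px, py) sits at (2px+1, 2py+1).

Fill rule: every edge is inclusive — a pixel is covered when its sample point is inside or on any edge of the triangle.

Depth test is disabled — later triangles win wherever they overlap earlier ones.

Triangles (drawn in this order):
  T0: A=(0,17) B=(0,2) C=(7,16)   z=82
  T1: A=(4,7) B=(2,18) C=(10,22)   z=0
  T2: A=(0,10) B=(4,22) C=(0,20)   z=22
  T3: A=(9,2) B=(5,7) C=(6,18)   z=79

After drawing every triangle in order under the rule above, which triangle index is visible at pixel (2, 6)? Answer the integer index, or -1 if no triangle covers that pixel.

T0:
  2·area = 105
  edge (0, 17)→(0, 2): d=(0,-15) inclusive
  edge (0, 2)→(7, 16): d=(7,14) inclusive
  edge (7, 16)→(0, 17): d=(-7,1) inclusive
    (0,2)@(1, 5): e=[15,7,83] → █
    (1,2)@(3, 5): e=[45,-21,81] → ·
    (0,3)@(1, 7): e=[15,21,69] → █
    (1,3)@(3, 7): e=[45,-7,67] → ·
    (0,4)@(1, 9): e=[15,35,55] → █
    (1,4)@(3, 9): e=[45,7,53] → █
    (2,4)@(5, 9): e=[75,-21,51] → ·
    (0,5)@(1, 11): e=[15,49,41] → █
    (2,5)@(5, 11): e=[75,-7,37] → ·
    (0,6)@(1, 13): e=[15,63,27] → █
    (2,6)@(5, 13): e=[75,7,23] → █
    (3,6)@(7, 13): e=[105,-21,21] → ·
  covered (12 px):
    · · · · ·
    · · · · ·
    █ · · · ·
    █ · · · ·
    █ █ · · ·
    █ █ · · ·
    █ █ █ · ·
    █ █ █ · ·
    · · · · ·
    · · · · ·
    · · · · ·
    · · · · ·
T1:
  2·area = 96  (B↔C swapped to make it positive)
  edge (4, 7)→(10, 22): d=(6,15) inclusive
  edge (10, 22)→(2, 18): d=(-8,-4) inclusive
  edge (2, 18)→(4, 7): d=(2,-11) inclusive
    (2,5)@(5, 11): e=[9,68,19] → █
    (3,5)@(7, 11): e=[-21,76,41] → ·
    (1,6)@(3, 13): e=[51,44,1] → █
    (3,6)@(7, 13): e=[-9,60,45] → ·
    (1,7)@(3, 15): e=[63,28,5] → █
    (3,7)@(7, 15): e=[3,44,49] → █
    (4,7)@(9, 15): e=[-27,52,71] → ·
    (1,8)@(3, 17): e=[75,12,9] → █
    (4,8)@(9, 17): e=[-15,36,75] → ·
    (1,9)@(3, 19): e=[87,-4,13] → ·
    (2,9)@(5, 19): e=[57,4,35] → █
    (4,9)@(9, 19): e=[-3,20,79] → ·
  covered (12 px):
    · · · · ·
    · · · · ·
    · · · · ·
    · · · · ·
    · · · · ·
    · · █ · ·
    · █ █ · ·
    · █ █ █ ·
    · █ █ █ ·
    · · █ █ ·
    · · · · █
    · · · · ·
T2:
  2·area = 40
  edge (0, 10)→(4, 22): d=(4,12) inclusive
  edge (4, 22)→(0, 20): d=(-4,-2) inclusive
  edge (0, 20)→(0, 10): d=(0,-10) inclusive
    (0,6)@(1, 13): e=[0,30,10] → █  [on edge]
    (1,6)@(3, 13): e=[-24,34,30] → ·
    (0,7)@(1, 15): e=[8,22,10] → █
    (1,7)@(3, 15): e=[-16,26,30] → ·
    (0,8)@(1, 17): e=[16,14,10] → █
    (1,8)@(3, 17): e=[-8,18,30] → ·
    (0,9)@(1, 19): e=[24,6,10] → █
    (1,9)@(3, 19): e=[0,10,30] → █  [on edge]
    (2,9)@(5, 19): e=[-24,14,50] → ·
    (0,10)@(1, 21): e=[32,-2,10] → ·
    (1,10)@(3, 21): e=[8,2,30] → █
    (2,10)@(5, 21): e=[-16,6,50] → ·
  covered (6 px):
    · · · · ·
    · · · · ·
    · · · · ·
    · · · · ·
    · · · · ·
    · · · · ·
    █ · · · ·
    █ · · · ·
    █ · · · ·
    █ █ · · ·
    · █ · · ·
    · · · · ·
T3:
  2·area = 49  (B↔C swapped to make it positive)
  edge (9, 2)→(6, 18): d=(-3,16) inclusive
  edge (6, 18)→(5, 7): d=(-1,-11) inclusive
  edge (5, 7)→(9, 2): d=(4,-5) inclusive
    (3,2)@(7, 5): e=[23,24,2] → █
    (4,2)@(9, 5): e=[-9,46,12] → ·
    (2,3)@(5, 7): e=[49,0,0] → █  [on edge]
    (4,3)@(9, 7): e=[-15,44,20] → ·
    (2,4)@(5, 9): e=[43,-2,8] → ·
    (3,4)@(7, 9): e=[11,20,18] → █
    (4,4)@(9, 9): e=[-21,42,28] → ·
    (3,5)@(7, 11): e=[5,18,26] → █
    (4,5)@(9, 11): e=[-27,40,36] → ·
    (3,6)@(7, 13): e=[-1,16,34] → ·
  covered (5 px):
    · · · · ·
    · · · · ·
    · · · █ ·
    · · █ █ ·
    · · · █ ·
    · · · █ ·
    · · · · ·
    · · · · ·
    · · · · ·
    · · · · ·
    · · · · ·
    · · · · ·

Z-buffer (winner per pixel, '.' = empty):
  . . . . .
  . . . . .
  0 . . 3 .
  0 . 3 3 .
  0 0 . 3 .
  0 0 1 3 .
  2 1 1 . .
  2 1 1 1 .
  2 1 1 1 .
  2 2 1 1 .
  . 2 . . 1
  . . . . .

Answer: 1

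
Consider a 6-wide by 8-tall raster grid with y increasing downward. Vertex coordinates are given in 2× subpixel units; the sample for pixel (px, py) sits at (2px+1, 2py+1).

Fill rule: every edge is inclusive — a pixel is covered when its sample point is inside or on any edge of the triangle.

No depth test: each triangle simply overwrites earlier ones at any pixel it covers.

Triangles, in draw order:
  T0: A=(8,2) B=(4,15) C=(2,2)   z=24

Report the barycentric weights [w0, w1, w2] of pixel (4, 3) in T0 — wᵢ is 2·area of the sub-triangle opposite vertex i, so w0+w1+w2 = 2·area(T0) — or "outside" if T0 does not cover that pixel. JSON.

T0:
  2·area = 78
  edge (8, 2)→(4, 15): d=(-4,13) inclusive
  edge (4, 15)→(2, 2): d=(-2,-13) inclusive
  edge (2, 2)→(8, 2): d=(6,0) inclusive
    (1,1)@(3, 3): e=[61,11,6] → #
    (2,1)@(5, 3): e=[35,37,6] → #
    (3,1)@(7, 3): e=[9,63,6] → #
    (4,1)@(9, 3): e=[-17,89,6] → ·
    (1,2)@(3, 5): e=[53,7,18] → #
    (4,2)@(9, 5): e=[-25,85,18] → ·
    (1,3)@(3, 7): e=[45,3,30] → #
    (3,3)@(7, 7): e=[-7,55,30] → ·
    (1,4)@(3, 9): e=[37,-1,42] → ·
    (2,4)@(5, 9): e=[11,25,42] → #
    (3,4)@(7, 9): e=[-15,51,42] → ·
    (2,5)@(5, 11): e=[3,21,54] → #
  covered (10 px):
    · · · · · ·
    · # # # · ·
    · # # # · ·
    · # # · · ·
    · · # · · ·
    · · # · · ·
    · · · · · ·
    · · · · · ·

Answer: "outside"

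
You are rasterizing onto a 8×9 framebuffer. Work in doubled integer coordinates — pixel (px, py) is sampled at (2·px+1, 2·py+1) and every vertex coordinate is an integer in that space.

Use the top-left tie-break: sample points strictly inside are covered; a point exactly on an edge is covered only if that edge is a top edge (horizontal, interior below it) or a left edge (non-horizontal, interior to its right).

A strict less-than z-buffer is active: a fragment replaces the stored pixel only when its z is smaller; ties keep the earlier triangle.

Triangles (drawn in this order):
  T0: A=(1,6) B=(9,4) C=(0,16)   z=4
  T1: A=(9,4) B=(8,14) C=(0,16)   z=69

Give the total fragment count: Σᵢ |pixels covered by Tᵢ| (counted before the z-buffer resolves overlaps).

T0:
  2·area = 78
  edge (1, 6)→(9, 4): d=(8,-2) top-left  bias=+0
  edge (9, 4)→(0, 16): d=(-9,12) right/bottom  bias=-1
  edge (0, 16)→(1, 6): d=(1,-10) top-left  bias=+0
    (6,1)@(13, 3): e=[0,-39,117] → ·  [on edge]
    (2,2)@(5, 5): e=[0,39,39] → █  [on edge]
    (3,2)@(7, 5): e=[4,15,59] → █
    (4,2)@(9, 5): e=[8,-9,79] → ·
    (0,3)@(1, 7): e=[8,69,1] → █
    (1,3)@(3, 7): e=[12,45,21] → █
    (3,3)@(7, 7): e=[20,-3,61] → ·
    (0,4)@(1, 9): e=[24,51,3] → █
    (3,4)@(7, 9): e=[36,-21,63] → ·
    (0,5)@(1, 11): e=[40,33,5] → █
    (2,5)@(5, 11): e=[48,-15,45] → ·
    (0,6)@(1, 13): e=[56,15,7] → █
  covered (11 px):
    · · · · · · · ·
    · · · · · · · ·
    · · █ █ · · · ·
    █ █ █ · · · · ·
    █ █ █ · · · · ·
    █ █ · · · · · ·
    █ · · · · · · ·
    · · · · · · · ·
    · · · · · · · ·
T1:
  2·area = 78
  edge (9, 4)→(8, 14): d=(-1,10) right/bottom  bias=-1
  edge (8, 14)→(0, 16): d=(-8,2) right/bottom  bias=-1
  edge (0, 16)→(9, 4): d=(9,-12) top-left  bias=+0
    (3,3)@(7, 7): e=[17,58,3] → █
    (4,3)@(9, 7): e=[-3,54,27] → ·
    (3,4)@(7, 9): e=[15,42,21] → █
    (4,4)@(9, 9): e=[-5,38,45] → ·
    (2,5)@(5, 11): e=[33,30,15] → █
    (4,5)@(9, 11): e=[-7,22,63] → ·
    (1,6)@(3, 13): e=[51,18,9] → █
    (4,6)@(9, 13): e=[-9,6,81] → ·
    (0,7)@(1, 15): e=[69,6,3] → █
    (2,7)@(5, 15): e=[29,-2,51] → ·
    (3,7)@(7, 15): e=[9,-6,75] → ·
    (0,8)@(1, 17): e=[67,-10,21] → ·
  covered (9 px):
    · · · · · · · ·
    · · · · · · · ·
    · · · · · · · ·
    · · · █ · · · ·
    · · · █ · · · ·
    · · █ █ · · · ·
    · █ █ █ · · · ·
    █ █ · · · · · ·
    · · · · · · · ·

Final: 20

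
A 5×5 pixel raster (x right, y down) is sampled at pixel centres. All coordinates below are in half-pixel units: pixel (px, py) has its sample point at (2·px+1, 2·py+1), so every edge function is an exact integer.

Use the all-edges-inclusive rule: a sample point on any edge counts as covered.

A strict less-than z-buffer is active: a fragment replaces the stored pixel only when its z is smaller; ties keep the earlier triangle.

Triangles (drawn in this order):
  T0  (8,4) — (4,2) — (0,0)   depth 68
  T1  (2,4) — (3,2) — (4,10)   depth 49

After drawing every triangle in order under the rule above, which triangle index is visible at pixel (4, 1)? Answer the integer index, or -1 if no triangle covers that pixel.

T0:
  degenerate (2·area = 0) — covers nothing
T1:
  2·area = 10
  edge (2, 4)→(3, 2): d=(1,-2) inclusive
  edge (3, 2)→(4, 10): d=(1,8) inclusive
  edge (4, 10)→(2, 4): d=(-2,-6) inclusive
    (0,0)@(1, 1): e=[-5,15,0] → ·  [on edge]
    (1,1)@(3, 3): e=[1,1,8] → █
    (2,1)@(5, 3): e=[5,-15,20] → ·
    (1,2)@(3, 5): e=[3,3,4] → █
    (2,2)@(5, 5): e=[7,-13,16] → ·
    (1,3)@(3, 7): e=[5,5,0] → █  [on edge]
    (2,3)@(5, 7): e=[9,-11,12] → ·
    (1,4)@(3, 9): e=[7,7,-4] → ·
  covered (3 px):
    · · · · ·
    · █ · · ·
    · █ · · ·
    · █ · · ·
    · · · · ·

Z-buffer (winner per pixel, '.' = empty):
  . . . . .
  . 1 . . .
  . 1 . . .
  . 1 . . .
  . . . . .

Result: -1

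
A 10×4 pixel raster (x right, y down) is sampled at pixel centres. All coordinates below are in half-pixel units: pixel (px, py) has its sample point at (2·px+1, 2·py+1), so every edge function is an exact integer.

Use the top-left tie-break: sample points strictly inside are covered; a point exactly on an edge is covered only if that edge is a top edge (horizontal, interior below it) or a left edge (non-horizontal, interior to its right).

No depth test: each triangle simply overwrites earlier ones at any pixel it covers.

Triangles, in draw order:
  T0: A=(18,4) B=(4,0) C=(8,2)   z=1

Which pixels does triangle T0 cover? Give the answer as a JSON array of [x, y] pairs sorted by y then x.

T0:
  2·area = 12  (B↔C swapped to make it positive)
  edge (18, 4)→(8, 2): d=(-10,-2) top-left  bias=+0
  edge (8, 2)→(4, 0): d=(-4,-2) top-left  bias=+0
  edge (4, 0)→(18, 4): d=(14,4) right/bottom  bias=-1
    (1,0)@(3, 1): e=[0,-6,18] → ·  [on edge]
    (3,0)@(7, 1): e=[8,2,2] → █
    (4,0)@(9, 1): e=[12,6,-6] → ·
    (3,1)@(7, 3): e=[-12,-6,30] → ·
    (6,1)@(13, 3): e=[0,6,6] → █  [on edge]
    (7,1)@(15, 3): e=[4,10,-2] → ·
    (6,2)@(13, 5): e=[-20,-2,34] → ·
  covered (2 px):
    · · · █ · · · · · ·
    · · · · · · █ · · ·
    · · · · · · · · · ·
    · · · · · · · · · ·

Final: [[3,0],[6,1]]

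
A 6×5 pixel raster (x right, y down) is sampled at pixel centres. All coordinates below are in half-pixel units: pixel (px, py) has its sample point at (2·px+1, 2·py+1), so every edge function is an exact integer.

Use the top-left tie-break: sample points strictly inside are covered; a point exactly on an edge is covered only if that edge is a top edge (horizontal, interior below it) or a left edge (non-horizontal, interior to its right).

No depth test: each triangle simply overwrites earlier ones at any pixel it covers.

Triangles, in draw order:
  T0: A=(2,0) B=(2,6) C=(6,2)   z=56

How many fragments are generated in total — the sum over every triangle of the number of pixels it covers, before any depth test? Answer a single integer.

T0:
  2·area = 24  (B↔C swapped to make it positive)
  edge (2, 0)→(6, 2): d=(4,2) right/bottom  bias=-1
  edge (6, 2)→(2, 6): d=(-4,4) right/bottom  bias=-1
  edge (2, 6)→(2, 0): d=(0,-6) top-left  bias=+0
    (1,0)@(3, 1): e=[2,16,6] → #
    (2,0)@(5, 1): e=[-2,8,18] → ·
    (3,0)@(7, 1): e=[-6,0,30] → ·  [on edge]
    (1,1)@(3, 3): e=[10,8,6] → #
    (2,1)@(5, 3): e=[6,0,18] → ·  [on edge]
    (1,2)@(3, 5): e=[18,0,6] → ·  [on edge]
    (0,3)@(1, 7): e=[30,0,-6] → ·  [on edge]
  covered (2 px):
    · # · · · ·
    · # · · · ·
    · · · · · ·
    · · · · · ·
    · · · · · ·

Answer: 2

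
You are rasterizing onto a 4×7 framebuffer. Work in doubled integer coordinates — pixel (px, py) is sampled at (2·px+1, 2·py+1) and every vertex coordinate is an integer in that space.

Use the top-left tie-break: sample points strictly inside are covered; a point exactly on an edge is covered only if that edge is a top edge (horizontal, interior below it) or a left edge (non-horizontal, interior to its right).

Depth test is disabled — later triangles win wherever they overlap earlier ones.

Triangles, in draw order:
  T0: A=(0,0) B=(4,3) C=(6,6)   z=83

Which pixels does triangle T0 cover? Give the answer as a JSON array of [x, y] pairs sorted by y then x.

T0:
  2·area = 6
  edge (0, 0)→(4, 3): d=(4,3) right/bottom  bias=-1
  edge (4, 3)→(6, 6): d=(2,3) right/bottom  bias=-1
  edge (6, 6)→(0, 0): d=(-6,-6) top-left  bias=+0
    (0,0)@(1, 1): e=[1,5,0] → X  [on edge]
    (1,0)@(3, 1): e=[-5,-1,12] → .
    (0,1)@(1, 3): e=[9,9,-12] → .
    (1,1)@(3, 3): e=[3,3,0] → X  [on edge]
    (2,1)@(5, 3): e=[-3,-3,12] → .
    (1,2)@(3, 5): e=[11,7,-12] → .
    (2,2)@(5, 5): e=[5,1,0] → X  [on edge]
    (3,2)@(7, 5): e=[-1,-5,12] → .
    (2,3)@(5, 7): e=[13,5,-12] → .
    (3,3)@(7, 7): e=[7,-1,0] → .  [on edge]
  covered (3 px):
    X . . .
    . X . .
    . . X .
    . . . .
    . . . .
    . . . .
    . . . .

Final: [[0,0],[1,1],[2,2]]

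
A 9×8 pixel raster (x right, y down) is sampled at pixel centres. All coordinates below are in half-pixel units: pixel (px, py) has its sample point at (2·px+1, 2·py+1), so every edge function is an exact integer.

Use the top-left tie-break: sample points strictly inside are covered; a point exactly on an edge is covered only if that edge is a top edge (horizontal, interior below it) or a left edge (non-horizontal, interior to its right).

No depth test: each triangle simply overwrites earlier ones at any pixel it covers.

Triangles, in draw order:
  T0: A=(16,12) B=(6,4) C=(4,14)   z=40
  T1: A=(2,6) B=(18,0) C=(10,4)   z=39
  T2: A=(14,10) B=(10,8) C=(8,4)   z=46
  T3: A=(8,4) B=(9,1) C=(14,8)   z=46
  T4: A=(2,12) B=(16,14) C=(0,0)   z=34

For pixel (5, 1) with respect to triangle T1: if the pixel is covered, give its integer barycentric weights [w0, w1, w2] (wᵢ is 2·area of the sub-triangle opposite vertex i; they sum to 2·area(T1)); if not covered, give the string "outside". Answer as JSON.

T0:
  2·area = 116  (B↔C swapped to make it positive)
  edge (16, 12)→(4, 14): d=(-12,2) right/bottom  bias=-1
  edge (4, 14)→(6, 4): d=(2,-10) top-left  bias=+0
  edge (6, 4)→(16, 12): d=(10,8) right/bottom  bias=-1
    (3,2)@(7, 5): e=[102,12,2] → #
    (4,2)@(9, 5): e=[98,32,-14] → ·
    (3,3)@(7, 7): e=[78,16,22] → #
    (4,3)@(9, 7): e=[74,36,6] → #
    (5,3)@(11, 7): e=[70,56,-10] → ·
    (2,4)@(5, 9): e=[58,0,58] → #  [on edge]
    (5,4)@(11, 9): e=[46,60,10] → #
    (6,4)@(13, 9): e=[42,80,-6] → ·
    (2,5)@(5, 11): e=[34,4,78] → #
    (6,5)@(13, 11): e=[18,84,14] → #
    (7,5)@(15, 11): e=[14,104,-2] → ·
    (2,6)@(5, 13): e=[10,8,98] → #
  covered (15 px):
    · · · · · · · · ·
    · · · · · · · · ·
    · · · # · · · · ·
    · · · # # · · · ·
    · · # # # # · · ·
    · · # # # # # · ·
    · · # # # · · · ·
    · · · · · · · · ·
T1:
  2·area = 16
  edge (2, 6)→(18, 0): d=(16,-6) top-left  bias=+0
  edge (18, 0)→(10, 4): d=(-8,4) right/bottom  bias=-1
  edge (10, 4)→(2, 6): d=(-8,2) right/bottom  bias=-1
    (5,1)@(11, 3): e=[6,4,6] → #
    (6,1)@(13, 3): e=[18,-4,2] → ·
    (2,2)@(5, 5): e=[2,12,2] → #
    (3,2)@(7, 5): e=[14,4,-2] → ·
    (5,2)@(11, 5): e=[38,-12,-10] → ·
    (2,3)@(5, 7): e=[34,-4,-14] → ·
  covered (2 px):
    · · · · · · · · ·
    · · · · · # · · ·
    · · # · · · · · ·
    · · · · · · · · ·
    · · · · · · · · ·
    · · · · · · · · ·
    · · · · · · · · ·
    · · · · · · · · ·
T2:
  2·area = 12
  edge (14, 10)→(10, 8): d=(-4,-2) top-left  bias=+0
  edge (10, 8)→(8, 4): d=(-2,-4) top-left  bias=+0
  edge (8, 4)→(14, 10): d=(6,6) right/bottom  bias=-1
    (2,0)@(5, 1): e=[18,-6,0] → ·  [on edge]
    (3,1)@(7, 3): e=[14,-2,0] → ·  [on edge]
    (4,2)@(9, 5): e=[10,2,0] → ·  [on edge]
    (5,3)@(11, 7): e=[6,6,0] → ·  [on edge]
    (6,4)@(13, 9): e=[2,10,0] → ·  [on edge]
    (7,5)@(15, 11): e=[-2,14,0] → ·  [on edge]
    (8,6)@(17, 13): e=[-6,18,0] → ·  [on edge]
  covered (0 px):
    · · · · · · · · ·
    · · · · · · · · ·
    · · · · · · · · ·
    · · · · · · · · ·
    · · · · · · · · ·
    · · · · · · · · ·
    · · · · · · · · ·
    · · · · · · · · ·
T3:
  2·area = 22
  edge (8, 4)→(9, 1): d=(1,-3) top-left  bias=+0
  edge (9, 1)→(14, 8): d=(5,7) right/bottom  bias=-1
  edge (14, 8)→(8, 4): d=(-6,-4) top-left  bias=+0
    (4,0)@(9, 1): e=[0,0,22] → ·  [on edge]
    (4,1)@(9, 3): e=[2,10,10] → #
    (5,1)@(11, 3): e=[8,-4,18] → ·
    (4,2)@(9, 5): e=[4,20,-2] → ·
    (5,2)@(11, 5): e=[10,6,6] → #
    (6,2)@(13, 5): e=[16,-8,14] → ·
    (3,3)@(7, 7): e=[0,44,-22] → ·  [on edge]
    (5,3)@(11, 7): e=[12,16,-6] → ·
    (6,3)@(13, 7): e=[18,2,2] → #
    (7,3)@(15, 7): e=[24,-12,10] → ·
    (6,4)@(13, 9): e=[20,12,-10] → ·
    (2,6)@(5, 13): e=[0,88,-66] → ·  [on edge]
  covered (3 px):
    · · · · · · · · ·
    · · · · # · · · ·
    · · · · · # · · ·
    · · · · · · # · ·
    · · · · · · · · ·
    · · · · · · · · ·
    · · · · · · · · ·
    · · · · · · · · ·
T4:
  2·area = 164  (B↔C swapped to make it positive)
  edge (2, 12)→(0, 0): d=(-2,-12) top-left  bias=+0
  edge (0, 0)→(16, 14): d=(16,14) right/bottom  bias=-1
  edge (16, 14)→(2, 12): d=(-14,-2) top-left  bias=+0
    (0,0)@(1, 1): e=[10,2,152] → #
    (1,0)@(3, 1): e=[34,-26,156] → ·
    (0,1)@(1, 3): e=[6,34,124] → #
    (1,1)@(3, 3): e=[30,6,128] → #
    (2,1)@(5, 3): e=[54,-22,132] → ·
    (0,2)@(1, 5): e=[2,66,96] → #
    (2,2)@(5, 5): e=[50,10,104] → #
    (3,2)@(7, 5): e=[74,-18,108] → ·
    (0,3)@(1, 7): e=[-2,98,68] → ·
    (1,3)@(3, 7): e=[22,70,72] → #
    (3,3)@(7, 7): e=[70,14,80] → #
    (4,3)@(9, 7): e=[94,-14,84] → ·
    (4,6)@(9, 13): e=[82,82,0] → #  [on edge]
  covered (21 px):
    # · · · · · · · ·
    # # · · · · · · ·
    # # # · · · · · ·
    · # # # · · · · ·
    · # # # # · · · ·
    · # # # # # · · ·
    · · · · # # # · ·
    · · · · · · · · ·

Final: [4,6,6]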